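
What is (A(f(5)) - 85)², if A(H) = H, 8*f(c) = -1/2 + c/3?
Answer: 16589329/2304 ≈ 7200.2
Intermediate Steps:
f(c) = -1/16 + c/24 (f(c) = (-1/2 + c/3)/8 = (-1*½ + c*(⅓))/8 = (-½ + c/3)/8 = -1/16 + c/24)
(A(f(5)) - 85)² = ((-1/16 + (1/24)*5) - 85)² = ((-1/16 + 5/24) - 85)² = (7/48 - 85)² = (-4073/48)² = 16589329/2304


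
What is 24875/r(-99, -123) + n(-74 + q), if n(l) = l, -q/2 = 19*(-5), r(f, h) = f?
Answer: -13391/99 ≈ -135.26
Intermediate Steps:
q = 190 (q = -38*(-5) = -2*(-95) = 190)
24875/r(-99, -123) + n(-74 + q) = 24875/(-99) + (-74 + 190) = 24875*(-1/99) + 116 = -24875/99 + 116 = -13391/99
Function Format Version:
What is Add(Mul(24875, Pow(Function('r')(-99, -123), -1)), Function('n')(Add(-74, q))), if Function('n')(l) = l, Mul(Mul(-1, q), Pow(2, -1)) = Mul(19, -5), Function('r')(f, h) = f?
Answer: Rational(-13391, 99) ≈ -135.26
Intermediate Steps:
q = 190 (q = Mul(-2, Mul(19, -5)) = Mul(-2, -95) = 190)
Add(Mul(24875, Pow(Function('r')(-99, -123), -1)), Function('n')(Add(-74, q))) = Add(Mul(24875, Pow(-99, -1)), Add(-74, 190)) = Add(Mul(24875, Rational(-1, 99)), 116) = Add(Rational(-24875, 99), 116) = Rational(-13391, 99)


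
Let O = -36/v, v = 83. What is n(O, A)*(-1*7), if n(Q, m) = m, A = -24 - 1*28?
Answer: 364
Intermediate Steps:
A = -52 (A = -24 - 28 = -52)
O = -36/83 ≈ -0.43373
n(O, A)*(-1*7) = -(-52)*7 = -52*(-7) = 364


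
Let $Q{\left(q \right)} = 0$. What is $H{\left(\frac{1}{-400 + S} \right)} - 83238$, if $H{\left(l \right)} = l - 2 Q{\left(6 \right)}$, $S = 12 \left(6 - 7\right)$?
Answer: $- \frac{34294057}{412} \approx -83238.0$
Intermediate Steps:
$S = -12$ ($S = 12 \left(-1\right) = -12$)
$H{\left(l \right)} = l$ ($H{\left(l \right)} = l - 0 = l + 0 = l$)
$H{\left(\frac{1}{-400 + S} \right)} - 83238 = \frac{1}{-400 - 12} - 83238 = \frac{1}{-412} - 83238 = - \frac{1}{412} - 83238 = - \frac{34294057}{412}$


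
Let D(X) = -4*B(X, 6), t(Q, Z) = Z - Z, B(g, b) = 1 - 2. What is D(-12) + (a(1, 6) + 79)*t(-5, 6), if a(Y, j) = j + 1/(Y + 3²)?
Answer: 4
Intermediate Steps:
B(g, b) = -1
t(Q, Z) = 0
a(Y, j) = j + 1/(9 + Y) (a(Y, j) = j + 1/(Y + 9) = j + 1/(9 + Y))
D(X) = 4 (D(X) = -4*(-1) = 4)
D(-12) + (a(1, 6) + 79)*t(-5, 6) = 4 + ((1 + 9*6 + 1*6)/(9 + 1) + 79)*0 = 4 + ((1 + 54 + 6)/10 + 79)*0 = 4 + ((⅒)*61 + 79)*0 = 4 + (61/10 + 79)*0 = 4 + (851/10)*0 = 4 + 0 = 4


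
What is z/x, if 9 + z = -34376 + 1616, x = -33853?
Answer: 32769/33853 ≈ 0.96798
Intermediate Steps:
z = -32769 (z = -9 + (-34376 + 1616) = -9 - 32760 = -32769)
z/x = -32769/(-33853) = -32769*(-1/33853) = 32769/33853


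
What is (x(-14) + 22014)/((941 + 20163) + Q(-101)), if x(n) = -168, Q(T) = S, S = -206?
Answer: 3641/3483 ≈ 1.0454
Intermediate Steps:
Q(T) = -206
(x(-14) + 22014)/((941 + 20163) + Q(-101)) = (-168 + 22014)/((941 + 20163) - 206) = 21846/(21104 - 206) = 21846/20898 = 21846*(1/20898) = 3641/3483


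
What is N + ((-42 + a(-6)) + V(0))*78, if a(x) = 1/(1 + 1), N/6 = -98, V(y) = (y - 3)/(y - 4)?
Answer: -7533/2 ≈ -3766.5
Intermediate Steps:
V(y) = (-3 + y)/(-4 + y)
N = -588 (N = 6*(-98) = -588)
a(x) = 1/2
N + ((-42 + a(-6)) + V(0))*78 = -588 + ((-42 + 1/2) + (-3 + 0)/(-4 + 0))*78 = -588 + (-83/2 - 3/(-4))*78 = -588 + (-83/2 - 1/4*(-3))*78 = -588 + (-83/2 + 3/4)*78 = -588 - 163/4*78 = -588 - 6357/2 = -7533/2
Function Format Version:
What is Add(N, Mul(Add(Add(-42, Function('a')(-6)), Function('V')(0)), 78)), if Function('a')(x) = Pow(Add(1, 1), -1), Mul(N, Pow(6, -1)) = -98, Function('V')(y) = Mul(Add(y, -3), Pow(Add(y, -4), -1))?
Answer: Rational(-7533, 2) ≈ -3766.5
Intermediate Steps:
Function('V')(y) = Mul(Pow(Add(-4, y), -1), Add(-3, y)) (Function('V')(y) = Mul(Add(-3, y), Pow(Add(-4, y), -1)) = Mul(Pow(Add(-4, y), -1), Add(-3, y)))
N = -588 (N = Mul(6, -98) = -588)
Function('a')(x) = Rational(1, 2) (Function('a')(x) = Pow(2, -1) = Rational(1, 2))
Add(N, Mul(Add(Add(-42, Function('a')(-6)), Function('V')(0)), 78)) = Add(-588, Mul(Add(Add(-42, Rational(1, 2)), Mul(Pow(Add(-4, 0), -1), Add(-3, 0))), 78)) = Add(-588, Mul(Add(Rational(-83, 2), Mul(Pow(-4, -1), -3)), 78)) = Add(-588, Mul(Add(Rational(-83, 2), Mul(Rational(-1, 4), -3)), 78)) = Add(-588, Mul(Add(Rational(-83, 2), Rational(3, 4)), 78)) = Add(-588, Mul(Rational(-163, 4), 78)) = Add(-588, Rational(-6357, 2)) = Rational(-7533, 2)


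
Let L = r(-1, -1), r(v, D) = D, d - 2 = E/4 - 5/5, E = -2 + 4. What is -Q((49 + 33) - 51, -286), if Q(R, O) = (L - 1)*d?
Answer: 3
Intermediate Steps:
E = 2
d = 3/2 (d = 2 + (2/4 - 5/5) = 2 + (2*(¼) - 5*⅕) = 2 + (½ - 1) = 2 - ½ = 3/2 ≈ 1.5000)
L = -1
Q(R, O) = -3 (Q(R, O) = (-1 - 1)*(3/2) = -2*3/2 = -3)
-Q((49 + 33) - 51, -286) = -1*(-3) = 3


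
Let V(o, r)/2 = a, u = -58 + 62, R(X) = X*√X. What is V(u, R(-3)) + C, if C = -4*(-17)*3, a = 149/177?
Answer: 36406/177 ≈ 205.68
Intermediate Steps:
R(X) = X^(3/2)
u = 4
a = 149/177 (a = 149*(1/177) = 149/177 ≈ 0.84181)
V(o, r) = 298/177 (V(o, r) = 2*(149/177) = 298/177)
C = 204 (C = 68*3 = 204)
V(u, R(-3)) + C = 298/177 + 204 = 36406/177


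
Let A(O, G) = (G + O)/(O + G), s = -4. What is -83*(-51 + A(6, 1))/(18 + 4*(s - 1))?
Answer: -2075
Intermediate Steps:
A(O, G) = 1 (A(O, G) = (G + O)/(G + O) = 1)
-83*(-51 + A(6, 1))/(18 + 4*(s - 1)) = -83*(-51 + 1)/(18 + 4*(-4 - 1)) = -(-4150)/(18 + 4*(-5)) = -(-4150)/(18 - 20) = -(-4150)/(-2) = -(-4150)*(-1)/2 = -83*25 = -2075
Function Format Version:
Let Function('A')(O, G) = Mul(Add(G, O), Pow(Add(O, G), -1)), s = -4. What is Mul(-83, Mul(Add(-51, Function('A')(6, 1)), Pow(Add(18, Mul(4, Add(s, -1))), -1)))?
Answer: -2075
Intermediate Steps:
Function('A')(O, G) = 1 (Function('A')(O, G) = Mul(Add(G, O), Pow(Add(G, O), -1)) = 1)
Mul(-83, Mul(Add(-51, Function('A')(6, 1)), Pow(Add(18, Mul(4, Add(s, -1))), -1))) = Mul(-83, Mul(Add(-51, 1), Pow(Add(18, Mul(4, Add(-4, -1))), -1))) = Mul(-83, Mul(-50, Pow(Add(18, Mul(4, -5)), -1))) = Mul(-83, Mul(-50, Pow(Add(18, -20), -1))) = Mul(-83, Mul(-50, Pow(-2, -1))) = Mul(-83, Mul(-50, Rational(-1, 2))) = Mul(-83, 25) = -2075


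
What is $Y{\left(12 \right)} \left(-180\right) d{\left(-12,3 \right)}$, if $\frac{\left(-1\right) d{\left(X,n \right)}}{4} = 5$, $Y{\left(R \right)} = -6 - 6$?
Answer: $-43200$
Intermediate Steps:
$Y{\left(R \right)} = -12$
$d{\left(X,n \right)} = -20$ ($d{\left(X,n \right)} = \left(-4\right) 5 = -20$)
$Y{\left(12 \right)} \left(-180\right) d{\left(-12,3 \right)} = \left(-12\right) \left(-180\right) \left(-20\right) = 2160 \left(-20\right) = -43200$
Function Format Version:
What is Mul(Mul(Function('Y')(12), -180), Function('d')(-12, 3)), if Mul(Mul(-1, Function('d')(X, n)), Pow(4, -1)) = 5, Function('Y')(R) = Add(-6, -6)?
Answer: -43200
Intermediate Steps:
Function('Y')(R) = -12
Function('d')(X, n) = -20 (Function('d')(X, n) = Mul(-4, 5) = -20)
Mul(Mul(Function('Y')(12), -180), Function('d')(-12, 3)) = Mul(Mul(-12, -180), -20) = Mul(2160, -20) = -43200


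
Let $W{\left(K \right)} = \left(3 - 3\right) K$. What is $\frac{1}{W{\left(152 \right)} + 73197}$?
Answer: $\frac{1}{73197} \approx 1.3662 \cdot 10^{-5}$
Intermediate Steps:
$W{\left(K \right)} = 0$ ($W{\left(K \right)} = 0 K = 0$)
$\frac{1}{W{\left(152 \right)} + 73197} = \frac{1}{0 + 73197} = \frac{1}{73197}$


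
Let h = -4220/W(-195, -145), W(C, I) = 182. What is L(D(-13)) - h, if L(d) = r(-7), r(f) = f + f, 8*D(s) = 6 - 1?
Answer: 836/91 ≈ 9.1868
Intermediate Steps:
D(s) = 5/8 (D(s) = (6 - 1)/8 = (⅛)*5 = 5/8)
r(f) = 2*f
L(d) = -14 (L(d) = 2*(-7) = -14)
h = -2110/91 (h = -4220/182 = -1*2110/91 = -2110/91 ≈ -23.187)
L(D(-13)) - h = -14 - 1*(-2110/91) = -14 + 2110/91 = 836/91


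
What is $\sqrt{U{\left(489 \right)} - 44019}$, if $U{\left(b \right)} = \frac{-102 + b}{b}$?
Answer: $\frac{2 i \sqrt{292379946}}{163} \approx 209.81 i$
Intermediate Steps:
$U{\left(b \right)} = \frac{-102 + b}{b}$
$\sqrt{U{\left(489 \right)} - 44019} = \sqrt{\frac{-102 + 489}{489} - 44019} = \sqrt{\frac{1}{489} \cdot 387 - 44019} = \sqrt{\frac{129}{163} - 44019} = \sqrt{- \frac{7174968}{163}} = \frac{2 i \sqrt{292379946}}{163}$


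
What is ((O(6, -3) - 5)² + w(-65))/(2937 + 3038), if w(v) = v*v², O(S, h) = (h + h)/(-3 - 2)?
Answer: -6865264/149375 ≈ -45.960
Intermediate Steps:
O(S, h) = -2*h/5 (O(S, h) = (2*h)/(-5) = (2*h)*(-⅕) = -2*h/5)
w(v) = v³
((O(6, -3) - 5)² + w(-65))/(2937 + 3038) = ((-⅖*(-3) - 5)² + (-65)³)/(2937 + 3038) = ((6/5 - 5)² - 274625)/5975 = ((-19/5)² - 274625)*(1/5975) = (361/25 - 274625)*(1/5975) = -6865264/25*1/5975 = -6865264/149375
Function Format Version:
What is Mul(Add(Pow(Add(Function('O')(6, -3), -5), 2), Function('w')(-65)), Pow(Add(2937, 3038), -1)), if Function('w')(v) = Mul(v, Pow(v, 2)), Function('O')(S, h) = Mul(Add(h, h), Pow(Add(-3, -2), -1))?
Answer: Rational(-6865264, 149375) ≈ -45.960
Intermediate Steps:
Function('O')(S, h) = Mul(Rational(-2, 5), h) (Function('O')(S, h) = Mul(Mul(2, h), Pow(-5, -1)) = Mul(Mul(2, h), Rational(-1, 5)) = Mul(Rational(-2, 5), h))
Function('w')(v) = Pow(v, 3)
Mul(Add(Pow(Add(Function('O')(6, -3), -5), 2), Function('w')(-65)), Pow(Add(2937, 3038), -1)) = Mul(Add(Pow(Add(Mul(Rational(-2, 5), -3), -5), 2), Pow(-65, 3)), Pow(Add(2937, 3038), -1)) = Mul(Add(Pow(Add(Rational(6, 5), -5), 2), -274625), Pow(5975, -1)) = Mul(Add(Pow(Rational(-19, 5), 2), -274625), Rational(1, 5975)) = Mul(Add(Rational(361, 25), -274625), Rational(1, 5975)) = Mul(Rational(-6865264, 25), Rational(1, 5975)) = Rational(-6865264, 149375)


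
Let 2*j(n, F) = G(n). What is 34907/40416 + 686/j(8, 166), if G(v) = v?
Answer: 6966251/40416 ≈ 172.36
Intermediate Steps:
j(n, F) = n/2
34907/40416 + 686/j(8, 166) = 34907/40416 + 686/(((½)*8)) = 34907*(1/40416) + 686/4 = 34907/40416 + 686*(¼) = 34907/40416 + 343/2 = 6966251/40416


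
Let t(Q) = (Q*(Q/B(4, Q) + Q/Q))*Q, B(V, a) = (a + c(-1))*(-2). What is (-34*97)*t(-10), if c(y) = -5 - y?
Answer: -1484100/7 ≈ -2.1201e+5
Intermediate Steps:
B(V, a) = 8 - 2*a (B(V, a) = (a + (-5 - 1*(-1)))*(-2) = (a + (-5 + 1))*(-2) = (a - 4)*(-2) = (-4 + a)*(-2) = 8 - 2*a)
t(Q) = Q²*(1 + Q/(8 - 2*Q)) (t(Q) = (Q*(Q/(8 - 2*Q) + Q/Q))*Q = (Q*(Q/(8 - 2*Q) + 1))*Q = (Q*(1 + Q/(8 - 2*Q)))*Q = Q²*(1 + Q/(8 - 2*Q)))
(-34*97)*t(-10) = (-34*97)*((½)*(-10)²*(-8 - 10)/(-4 - 10)) = -1649*100*(-18)/(-14) = -1649*100*(-1)*(-18)/14 = -3298*450/7 = -1484100/7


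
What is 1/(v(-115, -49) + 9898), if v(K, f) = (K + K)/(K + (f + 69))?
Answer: 19/188108 ≈ 0.00010101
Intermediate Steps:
v(K, f) = 2*K/(69 + K + f) (v(K, f) = (2*K)/(K + (69 + f)) = (2*K)/(69 + K + f) = 2*K/(69 + K + f))
1/(v(-115, -49) + 9898) = 1/(2*(-115)/(69 - 115 - 49) + 9898) = 1/(2*(-115)/(-95) + 9898) = 1/(2*(-115)*(-1/95) + 9898) = 1/(46/19 + 9898) = 1/(188108/19) = 19/188108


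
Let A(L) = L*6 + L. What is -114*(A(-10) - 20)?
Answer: 10260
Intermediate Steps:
A(L) = 7*L (A(L) = 6*L + L = 7*L)
-114*(A(-10) - 20) = -114*(7*(-10) - 20) = -114*(-70 - 20) = -114*(-90) = 10260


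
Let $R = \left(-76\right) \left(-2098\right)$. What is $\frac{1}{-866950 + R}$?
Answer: $- \frac{1}{707502} \approx -1.4134 \cdot 10^{-6}$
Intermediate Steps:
$R = 159448$
$\frac{1}{-866950 + R} = \frac{1}{-866950 + 159448} = \frac{1}{-707502} = - \frac{1}{707502}$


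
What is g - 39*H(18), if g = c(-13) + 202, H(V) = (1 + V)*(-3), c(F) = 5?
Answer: 2430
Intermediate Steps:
H(V) = -3 - 3*V
g = 207 (g = 5 + 202 = 207)
g - 39*H(18) = 207 - 39*(-3 - 3*18) = 207 - 39*(-3 - 54) = 207 - 39*(-57) = 207 + 2223 = 2430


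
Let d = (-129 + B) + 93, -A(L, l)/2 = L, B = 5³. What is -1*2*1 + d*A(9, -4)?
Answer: -1604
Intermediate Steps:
B = 125
A(L, l) = -2*L
d = 89 (d = (-129 + 125) + 93 = -4 + 93 = 89)
-1*2*1 + d*A(9, -4) = -1*2*1 + 89*(-2*9) = -2*1 + 89*(-18) = -2 - 1602 = -1604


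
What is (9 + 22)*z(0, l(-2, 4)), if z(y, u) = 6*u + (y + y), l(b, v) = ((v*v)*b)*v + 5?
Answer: -22878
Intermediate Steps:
l(b, v) = 5 + b*v**3 (l(b, v) = (v**2*b)*v + 5 = (b*v**2)*v + 5 = b*v**3 + 5 = 5 + b*v**3)
z(y, u) = 2*y + 6*u (z(y, u) = 6*u + 2*y = 2*y + 6*u)
(9 + 22)*z(0, l(-2, 4)) = (9 + 22)*(2*0 + 6*(5 - 2*4**3)) = 31*(0 + 6*(5 - 2*64)) = 31*(0 + 6*(5 - 128)) = 31*(0 + 6*(-123)) = 31*(0 - 738) = 31*(-738) = -22878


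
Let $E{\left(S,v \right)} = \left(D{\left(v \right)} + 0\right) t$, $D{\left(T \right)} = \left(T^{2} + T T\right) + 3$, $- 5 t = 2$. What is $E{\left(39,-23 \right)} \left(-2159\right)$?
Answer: $\frac{4581398}{5} \approx 9.1628 \cdot 10^{5}$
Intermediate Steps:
$t = - \frac{2}{5}$ ($t = \left(- \frac{1}{5}\right) 2 = - \frac{2}{5} \approx -0.4$)
$D{\left(T \right)} = 3 + 2 T^{2}$ ($D{\left(T \right)} = \left(T^{2} + T^{2}\right) + 3 = 2 T^{2} + 3 = 3 + 2 T^{2}$)
$E{\left(S,v \right)} = - \frac{6}{5} - \frac{4 v^{2}}{5}$ ($E{\left(S,v \right)} = \left(\left(3 + 2 v^{2}\right) + 0\right) \left(- \frac{2}{5}\right) = \left(3 + 2 v^{2}\right) \left(- \frac{2}{5}\right) = - \frac{6}{5} - \frac{4 v^{2}}{5}$)
$E{\left(39,-23 \right)} \left(-2159\right) = \left(- \frac{6}{5} - \frac{4 \left(-23\right)^{2}}{5}\right) \left(-2159\right) = \left(- \frac{6}{5} - \frac{2116}{5}\right) \left(-2159\right) = \left(- \frac{2122}{5}\right) \left(-2159\right) = \frac{4581398}{5}$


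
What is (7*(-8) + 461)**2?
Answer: 164025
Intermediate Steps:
(7*(-8) + 461)**2 = (-56 + 461)**2 = 405**2 = 164025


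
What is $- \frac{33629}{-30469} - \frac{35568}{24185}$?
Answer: $- \frac{270404027}{736892765} \approx -0.36695$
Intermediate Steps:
$- \frac{33629}{-30469} - \frac{35568}{24185} = \left(-33629\right) \left(- \frac{1}{30469}\right) - \frac{35568}{24185} = \frac{33629}{30469} - \frac{35568}{24185} = - \frac{270404027}{736892765}$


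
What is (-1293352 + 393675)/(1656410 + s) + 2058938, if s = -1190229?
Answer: 959836876101/466181 ≈ 2.0589e+6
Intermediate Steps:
(-1293352 + 393675)/(1656410 + s) + 2058938 = (-1293352 + 393675)/(1656410 - 1190229) + 2058938 = -899677/466181 + 2058938 = 959836876101/466181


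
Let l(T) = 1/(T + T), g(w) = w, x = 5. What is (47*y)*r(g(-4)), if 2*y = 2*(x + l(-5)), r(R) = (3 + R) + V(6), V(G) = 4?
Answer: 6909/10 ≈ 690.90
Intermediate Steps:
l(T) = 1/(2*T)
r(R) = 7 + R (r(R) = (3 + R) + 4 = 7 + R)
y = 49/10 (y = (2*(5 + (½)/(-5)))/2 = (2*(5 + (½)*(-⅕)))/2 = (2*(5 - ⅒))/2 = (2*(49/10))/2 = (½)*(49/5) = 49/10 ≈ 4.9000)
(47*y)*r(g(-4)) = (47*(49/10))*(7 - 4) = (2303/10)*3 = 6909/10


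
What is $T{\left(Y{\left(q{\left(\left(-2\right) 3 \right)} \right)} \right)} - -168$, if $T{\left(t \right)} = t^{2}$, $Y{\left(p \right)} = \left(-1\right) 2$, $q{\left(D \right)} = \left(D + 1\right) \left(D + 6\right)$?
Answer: $172$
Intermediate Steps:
$q{\left(D \right)} = \left(1 + D\right) \left(6 + D\right)$
$Y{\left(p \right)} = -2$
$T{\left(Y{\left(q{\left(\left(-2\right) 3 \right)} \right)} \right)} - -168 = \left(-2\right)^{2} - -168 = 4 + 168 = 172$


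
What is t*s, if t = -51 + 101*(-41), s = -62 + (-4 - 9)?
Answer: 314400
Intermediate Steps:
s = -75 (s = -62 - 13 = -75)
t = -4192 (t = -51 - 4141 = -4192)
t*s = -4192*(-75) = 314400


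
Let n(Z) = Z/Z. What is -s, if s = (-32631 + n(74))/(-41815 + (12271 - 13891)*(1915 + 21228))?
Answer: -6526/7506695 ≈ -0.00086936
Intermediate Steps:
n(Z) = 1
s = 6526/7506695 (s = (-32631 + 1)/(-41815 + (12271 - 13891)*(1915 + 21228)) = -32630/(-41815 - 1620*23143) = -32630/(-41815 - 37491660) = -32630/(-37533475) = -32630*(-1/37533475) = 6526/7506695 ≈ 0.00086936)
-s = -1*6526/7506695 = -6526/7506695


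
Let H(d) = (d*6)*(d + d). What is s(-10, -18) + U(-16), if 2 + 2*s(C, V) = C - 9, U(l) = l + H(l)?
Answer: 6091/2 ≈ 3045.5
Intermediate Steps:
H(d) = 12*d² (H(d) = (6*d)*(2*d) = 12*d²)
U(l) = l + 12*l²
s(C, V) = -11/2 + C/2 (s(C, V) = -1 + (C - 9)/2 = -1 + (-9 + C)/2 = -1 + (-9/2 + C/2) = -11/2 + C/2)
s(-10, -18) + U(-16) = (-11/2 + (½)*(-10)) - 16*(1 + 12*(-16)) = (-11/2 - 5) - 16*(1 - 192) = -21/2 - 16*(-191) = -21/2 + 3056 = 6091/2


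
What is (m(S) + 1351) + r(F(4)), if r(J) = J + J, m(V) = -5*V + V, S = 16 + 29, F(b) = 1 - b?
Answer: 1165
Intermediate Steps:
S = 45
m(V) = -4*V
r(J) = 2*J
(m(S) + 1351) + r(F(4)) = (-4*45 + 1351) + 2*(1 - 1*4) = (-180 + 1351) + 2*(1 - 4) = 1171 + 2*(-3) = 1171 - 6 = 1165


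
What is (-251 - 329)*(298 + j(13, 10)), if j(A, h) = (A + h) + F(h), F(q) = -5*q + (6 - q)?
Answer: -154860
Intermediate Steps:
F(q) = 6 - 6*q
j(A, h) = 6 + A - 5*h (j(A, h) = (A + h) + (6 - 6*h) = 6 + A - 5*h)
(-251 - 329)*(298 + j(13, 10)) = (-251 - 329)*(298 + (6 + 13 - 5*10)) = -580*(298 + (6 + 13 - 50)) = -580*(298 - 31) = -580*267 = -154860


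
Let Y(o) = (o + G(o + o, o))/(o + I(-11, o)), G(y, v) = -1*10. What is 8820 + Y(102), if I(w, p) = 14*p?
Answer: 6747346/765 ≈ 8820.1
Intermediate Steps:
G(y, v) = -10
Y(o) = (-10 + o)/(15*o) (Y(o) = (o - 10)/(o + 14*o) = (-10 + o)/((15*o)) = (-10 + o)*(1/(15*o)) = (-10 + o)/(15*o))
8820 + Y(102) = 8820 + (1/15)*(-10 + 102)/102 = 8820 + (1/15)*(1/102)*92 = 8820 + 46/765 = 6747346/765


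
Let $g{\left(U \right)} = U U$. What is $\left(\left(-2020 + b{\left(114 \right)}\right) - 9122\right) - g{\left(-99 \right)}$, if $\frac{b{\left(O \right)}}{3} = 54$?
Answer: $-20781$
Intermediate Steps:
$b{\left(O \right)} = 162$ ($b{\left(O \right)} = 3 \cdot 54 = 162$)
$g{\left(U \right)} = U^{2}$
$\left(\left(-2020 + b{\left(114 \right)}\right) - 9122\right) - g{\left(-99 \right)} = \left(\left(-2020 + 162\right) - 9122\right) - \left(-99\right)^{2} = \left(-1858 - 9122\right) - 9801 = -10980 - 9801 = -20781$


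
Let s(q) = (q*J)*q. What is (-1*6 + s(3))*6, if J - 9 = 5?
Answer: 720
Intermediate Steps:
J = 14 (J = 9 + 5 = 14)
s(q) = 14*q² (s(q) = (q*14)*q = (14*q)*q = 14*q²)
(-1*6 + s(3))*6 = (-1*6 + 14*3²)*6 = (-6 + 14*9)*6 = (-6 + 126)*6 = 120*6 = 720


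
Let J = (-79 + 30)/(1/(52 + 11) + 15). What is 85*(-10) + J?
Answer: -807187/946 ≈ -853.26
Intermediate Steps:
J = -3087/946 (J = -49/(1/63 + 15) = -49/946/63 = -49*63/946 = -3087/946 ≈ -3.2632)
85*(-10) + J = 85*(-10) - 3087/946 = -850 - 3087/946 = -807187/946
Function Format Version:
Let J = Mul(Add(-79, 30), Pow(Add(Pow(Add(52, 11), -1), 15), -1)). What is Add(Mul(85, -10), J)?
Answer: Rational(-807187, 946) ≈ -853.26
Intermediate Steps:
J = Rational(-3087, 946) (J = Mul(-49, Pow(Add(Pow(63, -1), 15), -1)) = Mul(-49, Pow(Add(Rational(1, 63), 15), -1)) = Mul(-49, Pow(Rational(946, 63), -1)) = Mul(-49, Rational(63, 946)) = Rational(-3087, 946) ≈ -3.2632)
Add(Mul(85, -10), J) = Add(Mul(85, -10), Rational(-3087, 946)) = Add(-850, Rational(-3087, 946)) = Rational(-807187, 946)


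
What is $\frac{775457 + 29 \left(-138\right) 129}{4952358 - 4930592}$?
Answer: $\frac{259199}{21766} \approx 11.908$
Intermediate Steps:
$\frac{775457 + 29 \left(-138\right) 129}{4952358 - 4930592} = \frac{775457 - 516258}{21766} = \left(775457 - 516258\right) \frac{1}{21766} = 259199 \cdot \frac{1}{21766} = \frac{259199}{21766}$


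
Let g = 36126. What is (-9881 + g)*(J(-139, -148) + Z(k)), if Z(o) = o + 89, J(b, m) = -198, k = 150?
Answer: 1076045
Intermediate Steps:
Z(o) = 89 + o
(-9881 + g)*(J(-139, -148) + Z(k)) = (-9881 + 36126)*(-198 + (89 + 150)) = 26245*(-198 + 239) = 26245*41 = 1076045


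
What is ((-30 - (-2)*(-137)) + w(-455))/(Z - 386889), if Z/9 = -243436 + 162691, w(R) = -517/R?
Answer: 137803/506685270 ≈ 0.00027197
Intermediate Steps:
Z = -726705 (Z = 9*(-243436 + 162691) = 9*(-80745) = -726705)
((-30 - (-2)*(-137)) + w(-455))/(Z - 386889) = ((-30 - (-2)*(-137)) - 517/(-455))/(-726705 - 386889) = ((-30 - 2*137) - 517*(-1/455))/(-1113594) = ((-30 - 274) + 517/455)*(-1/1113594) = (-304 + 517/455)*(-1/1113594) = -137803/455*(-1/1113594) = 137803/506685270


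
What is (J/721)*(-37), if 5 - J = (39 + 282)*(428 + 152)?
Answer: 6888475/721 ≈ 9554.1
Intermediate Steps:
J = -186175 (J = 5 - (39 + 282)*(428 + 152) = 5 - 321*580 = 5 - 1*186180 = 5 - 186180 = -186175)
(J/721)*(-37) = -186175/721*(-37) = 6888475/721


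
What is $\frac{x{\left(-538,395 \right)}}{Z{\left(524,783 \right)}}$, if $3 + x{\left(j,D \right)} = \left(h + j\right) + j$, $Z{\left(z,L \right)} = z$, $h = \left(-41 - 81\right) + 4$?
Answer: $- \frac{1197}{524} \approx -2.2844$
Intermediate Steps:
$h = -118$ ($h = -122 + 4 = -118$)
$x{\left(j,D \right)} = -121 + 2 j$ ($x{\left(j,D \right)} = -3 + \left(\left(-118 + j\right) + j\right) = -3 + \left(-118 + 2 j\right) = -121 + 2 j$)
$\frac{x{\left(-538,395 \right)}}{Z{\left(524,783 \right)}} = \frac{-121 + 2 \left(-538\right)}{524} = \left(-121 - 1076\right) \frac{1}{524} = \left(-1197\right) \frac{1}{524} = - \frac{1197}{524}$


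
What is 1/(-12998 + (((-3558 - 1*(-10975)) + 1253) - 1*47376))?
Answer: -1/51704 ≈ -1.9341e-5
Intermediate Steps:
1/(-12998 + (((-3558 - 1*(-10975)) + 1253) - 1*47376)) = 1/(-12998 + (((-3558 + 10975) + 1253) - 47376)) = 1/(-12998 + ((7417 + 1253) - 47376)) = 1/(-12998 + (8670 - 47376)) = 1/(-12998 - 38706) = 1/(-51704) = -1/51704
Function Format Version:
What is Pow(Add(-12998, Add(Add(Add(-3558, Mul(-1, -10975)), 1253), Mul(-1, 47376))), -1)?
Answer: Rational(-1, 51704) ≈ -1.9341e-5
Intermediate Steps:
Pow(Add(-12998, Add(Add(Add(-3558, Mul(-1, -10975)), 1253), Mul(-1, 47376))), -1) = Pow(Add(-12998, Add(Add(Add(-3558, 10975), 1253), -47376)), -1) = Pow(Add(-12998, Add(Add(7417, 1253), -47376)), -1) = Pow(Add(-12998, Add(8670, -47376)), -1) = Pow(Add(-12998, -38706), -1) = Pow(-51704, -1) = Rational(-1, 51704)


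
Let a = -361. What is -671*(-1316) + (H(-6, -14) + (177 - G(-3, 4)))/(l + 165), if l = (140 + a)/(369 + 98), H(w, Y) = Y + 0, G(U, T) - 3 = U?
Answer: 67847264145/76834 ≈ 8.8304e+5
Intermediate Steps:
G(U, T) = 3 + U
H(w, Y) = Y
l = -221/467 (l = (140 - 361)/(369 + 98) = -221/467 ≈ -0.47323)
-671*(-1316) + (H(-6, -14) + (177 - G(-3, 4)))/(l + 165) = -671*(-1316) + (-14 + (177 - (3 - 3)))/(-221/467 + 165) = 883036 + (-14 + (177 - 1*0))/(76834/467) = 883036 + (-14 + (177 + 0))*(467/76834) = 883036 + (-14 + 177)*(467/76834) = 883036 + 163*(467/76834) = 883036 + 76121/76834 = 67847264145/76834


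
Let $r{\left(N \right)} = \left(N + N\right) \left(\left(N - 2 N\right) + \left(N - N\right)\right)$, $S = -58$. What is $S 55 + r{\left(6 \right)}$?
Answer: $-3262$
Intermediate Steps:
$r{\left(N \right)} = - 2 N^{2}$ ($r{\left(N \right)} = 2 N \left(- N + 0\right) = 2 N \left(- N\right) = - 2 N^{2}$)
$S 55 + r{\left(6 \right)} = \left(-58\right) 55 - 2 \cdot 6^{2} = -3190 - 72 = -3262$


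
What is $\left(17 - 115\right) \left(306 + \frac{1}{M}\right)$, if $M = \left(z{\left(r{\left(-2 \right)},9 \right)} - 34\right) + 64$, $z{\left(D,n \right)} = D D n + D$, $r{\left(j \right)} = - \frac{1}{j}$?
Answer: $- \frac{3928820}{131} \approx -29991.0$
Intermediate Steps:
$z{\left(D,n \right)} = D + n D^{2}$ ($z{\left(D,n \right)} = D^{2} n + D = n D^{2} + D = D + n D^{2}$)
$M = \frac{131}{4}$ ($M = \left(- \frac{1}{-2} \left(1 + - \frac{1}{-2} \cdot 9\right) - 34\right) + 64 = \left(\left(-1\right) \left(- \frac{1}{2}\right) \left(1 + \left(-1\right) \left(- \frac{1}{2}\right) 9\right) - 34\right) + 64 = \left(\frac{1 + \frac{1}{2} \cdot 9}{2} - 34\right) + 64 = \left(\frac{1 + \frac{9}{2}}{2} - 34\right) + 64 = \left(\frac{1}{2} \cdot \frac{11}{2} - 34\right) + 64 = \left(\frac{11}{4} - 34\right) + 64 = - \frac{125}{4} + 64 = \frac{131}{4} \approx 32.75$)
$\left(17 - 115\right) \left(306 + \frac{1}{M}\right) = \left(17 - 115\right) \left(306 + \frac{1}{\frac{131}{4}}\right) = - 98 \left(306 + \frac{4}{131}\right) = \left(-98\right) \frac{40090}{131} = - \frac{3928820}{131}$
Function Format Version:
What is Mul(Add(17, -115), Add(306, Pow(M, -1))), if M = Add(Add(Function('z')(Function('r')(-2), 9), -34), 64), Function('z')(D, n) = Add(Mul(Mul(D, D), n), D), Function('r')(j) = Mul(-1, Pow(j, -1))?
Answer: Rational(-3928820, 131) ≈ -29991.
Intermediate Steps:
Function('z')(D, n) = Add(D, Mul(n, Pow(D, 2))) (Function('z')(D, n) = Add(Mul(Pow(D, 2), n), D) = Add(Mul(n, Pow(D, 2)), D) = Add(D, Mul(n, Pow(D, 2))))
M = Rational(131, 4) (M = Add(Add(Mul(Mul(-1, Pow(-2, -1)), Add(1, Mul(Mul(-1, Pow(-2, -1)), 9))), -34), 64) = Add(Add(Mul(Mul(-1, Rational(-1, 2)), Add(1, Mul(Mul(-1, Rational(-1, 2)), 9))), -34), 64) = Add(Add(Mul(Rational(1, 2), Add(1, Mul(Rational(1, 2), 9))), -34), 64) = Add(Add(Mul(Rational(1, 2), Add(1, Rational(9, 2))), -34), 64) = Add(Add(Mul(Rational(1, 2), Rational(11, 2)), -34), 64) = Add(Add(Rational(11, 4), -34), 64) = Add(Rational(-125, 4), 64) = Rational(131, 4) ≈ 32.750)
Mul(Add(17, -115), Add(306, Pow(M, -1))) = Mul(Add(17, -115), Add(306, Pow(Rational(131, 4), -1))) = Mul(-98, Add(306, Rational(4, 131))) = Mul(-98, Rational(40090, 131)) = Rational(-3928820, 131)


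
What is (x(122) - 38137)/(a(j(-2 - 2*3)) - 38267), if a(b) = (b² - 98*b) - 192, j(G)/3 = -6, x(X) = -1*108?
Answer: 38245/36371 ≈ 1.0515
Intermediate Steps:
x(X) = -108
j(G) = -18 (j(G) = 3*(-6) = -18)
a(b) = -192 + b² - 98*b
(x(122) - 38137)/(a(j(-2 - 2*3)) - 38267) = (-108 - 38137)/((-192 + (-18)² - 98*(-18)) - 38267) = -38245/((-192 + 324 + 1764) - 38267) = -38245/(1896 - 38267) = -38245/(-36371) = -38245*(-1/36371) = 38245/36371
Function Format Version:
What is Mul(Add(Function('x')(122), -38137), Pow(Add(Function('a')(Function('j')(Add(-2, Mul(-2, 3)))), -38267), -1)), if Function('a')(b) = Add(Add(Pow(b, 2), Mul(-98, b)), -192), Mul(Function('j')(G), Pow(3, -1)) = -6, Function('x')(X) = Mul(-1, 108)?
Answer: Rational(38245, 36371) ≈ 1.0515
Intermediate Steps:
Function('x')(X) = -108
Function('j')(G) = -18 (Function('j')(G) = Mul(3, -6) = -18)
Function('a')(b) = Add(-192, Pow(b, 2), Mul(-98, b))
Mul(Add(Function('x')(122), -38137), Pow(Add(Function('a')(Function('j')(Add(-2, Mul(-2, 3)))), -38267), -1)) = Mul(Add(-108, -38137), Pow(Add(Add(-192, Pow(-18, 2), Mul(-98, -18)), -38267), -1)) = Mul(-38245, Pow(Add(Add(-192, 324, 1764), -38267), -1)) = Mul(-38245, Pow(Add(1896, -38267), -1)) = Mul(-38245, Pow(-36371, -1)) = Mul(-38245, Rational(-1, 36371)) = Rational(38245, 36371)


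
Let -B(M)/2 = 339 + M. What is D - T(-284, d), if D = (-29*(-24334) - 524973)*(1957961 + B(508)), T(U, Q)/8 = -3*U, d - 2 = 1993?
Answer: 353522871555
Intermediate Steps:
d = 1995 (d = 2 + 1993 = 1995)
T(U, Q) = -24*U (T(U, Q) = 8*(-3*U) = -24*U)
B(M) = -678 - 2*M (B(M) = -2*(339 + M) = -678 - 2*M)
D = 353522878371 (D = (-29*(-24334) - 524973)*(1957961 + (-678 - 2*508)) = (705686 - 524973)*(1957961 + (-678 - 1016)) = 180713*(1957961 - 1694) = 180713*1956267 = 353522878371)
D - T(-284, d) = 353522878371 - (-24)*(-284) = 353522878371 - 1*6816 = 353522878371 - 6816 = 353522871555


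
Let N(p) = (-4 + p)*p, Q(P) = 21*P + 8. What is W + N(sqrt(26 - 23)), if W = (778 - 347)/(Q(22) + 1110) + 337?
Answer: 537631/1580 - 4*sqrt(3) ≈ 333.34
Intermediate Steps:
Q(P) = 8 + 21*P
N(p) = p*(-4 + p)
W = 532891/1580 (W = (778 - 347)/((8 + 21*22) + 1110) + 337 = 431/((8 + 462) + 1110) + 337 = 431/(470 + 1110) + 337 = 431/1580 + 337 = 532891/1580 ≈ 337.27)
W + N(sqrt(26 - 23)) = 532891/1580 + sqrt(26 - 23)*(-4 + sqrt(26 - 23)) = 532891/1580 + sqrt(3)*(-4 + sqrt(3))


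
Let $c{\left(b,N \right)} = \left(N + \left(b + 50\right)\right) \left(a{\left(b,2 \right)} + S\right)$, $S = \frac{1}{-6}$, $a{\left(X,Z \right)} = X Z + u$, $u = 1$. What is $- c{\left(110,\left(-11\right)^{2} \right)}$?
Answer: $- \frac{372325}{6} \approx -62054.0$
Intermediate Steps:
$a{\left(X,Z \right)} = 1 + X Z$ ($a{\left(X,Z \right)} = X Z + 1 = 1 + X Z$)
$S = - \frac{1}{6} \approx -0.16667$
$c{\left(b,N \right)} = \left(\frac{5}{6} + 2 b\right) \left(50 + N + b\right)$ ($c{\left(b,N \right)} = \left(N + \left(b + 50\right)\right) \left(\left(1 + b 2\right) - \frac{1}{6}\right) = \left(N + \left(50 + b\right)\right) \left(\left(1 + 2 b\right) - \frac{1}{6}\right) = \left(50 + N + b\right) \left(\frac{5}{6} + 2 b\right) = \left(\frac{5}{6} + 2 b\right) \left(50 + N + b\right)$)
$- c{\left(110,\left(-11\right)^{2} \right)} = - (\frac{125}{3} + 2 \cdot 110^{2} + \frac{5 \left(-11\right)^{2}}{6} + \frac{605}{6} \cdot 110 + 2 \left(-11\right)^{2} \cdot 110) = - (\frac{125}{3} + 2 \cdot 12100 + \frac{5}{6} \cdot 121 + \frac{33275}{3} + 2 \cdot 121 \cdot 110) = - (\frac{125}{3} + 24200 + \frac{605}{6} + \frac{33275}{3} + 26620) = \left(-1\right) \frac{372325}{6} = - \frac{372325}{6}$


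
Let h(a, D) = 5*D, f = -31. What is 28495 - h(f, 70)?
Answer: 28145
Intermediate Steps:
28495 - h(f, 70) = 28495 - 5*70 = 28495 - 1*350 = 28495 - 350 = 28145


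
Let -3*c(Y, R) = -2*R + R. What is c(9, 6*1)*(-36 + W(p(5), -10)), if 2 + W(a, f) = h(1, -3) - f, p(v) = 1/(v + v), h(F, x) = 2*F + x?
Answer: -58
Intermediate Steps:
h(F, x) = x + 2*F
c(Y, R) = R/3 (c(Y, R) = -(-2*R + R)/3 = -(-1)*R/3 = R/3)
p(v) = 1/(2*v)
W(a, f) = -3 - f (W(a, f) = -2 + ((-3 + 2*1) - f) = -2 + ((-3 + 2) - f) = -2 + (-1 - f) = -3 - f)
c(9, 6*1)*(-36 + W(p(5), -10)) = ((6*1)/3)*(-36 + (-3 - 1*(-10))) = ((⅓)*6)*(-36 + (-3 + 10)) = 2*(-36 + 7) = 2*(-29) = -58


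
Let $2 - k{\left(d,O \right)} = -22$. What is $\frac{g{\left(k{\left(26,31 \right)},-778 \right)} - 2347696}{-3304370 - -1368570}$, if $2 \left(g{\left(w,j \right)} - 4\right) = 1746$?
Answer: $\frac{2346819}{1935800} \approx 1.2123$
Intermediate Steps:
$k{\left(d,O \right)} = 24$ ($k{\left(d,O \right)} = 2 - -22 = 2 + 22 = 24$)
$g{\left(w,j \right)} = 877$ ($g{\left(w,j \right)} = 4 + \frac{1}{2} \cdot 1746 = 4 + 873 = 877$)
$\frac{g{\left(k{\left(26,31 \right)},-778 \right)} - 2347696}{-3304370 - -1368570} = \frac{877 - 2347696}{-3304370 - -1368570} = - \frac{2346819}{-3304370 + 1368570} = - \frac{2346819}{-1935800} = \left(-2346819\right) \left(- \frac{1}{1935800}\right) = \frac{2346819}{1935800}$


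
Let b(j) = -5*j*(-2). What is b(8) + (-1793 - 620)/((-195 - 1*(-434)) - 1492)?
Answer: 102653/1253 ≈ 81.926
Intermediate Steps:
b(j) = 10*j
b(8) + (-1793 - 620)/((-195 - 1*(-434)) - 1492) = 10*8 + (-1793 - 620)/((-195 - 1*(-434)) - 1492) = 80 - 2413/((-195 + 434) - 1492) = 80 - 2413/(239 - 1492) = 80 - 2413/(-1253) = 80 - 2413*(-1/1253) = 80 + 2413/1253 = 102653/1253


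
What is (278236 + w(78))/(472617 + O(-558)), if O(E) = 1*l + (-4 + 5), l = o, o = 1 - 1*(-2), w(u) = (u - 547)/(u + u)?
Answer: 43404347/73728876 ≈ 0.58870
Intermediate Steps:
w(u) = (-547 + u)/(2*u) (w(u) = (-547 + u)/((2*u)) = (-547 + u)*(1/(2*u)) = (-547 + u)/(2*u))
o = 3 (o = 1 + 2 = 3)
l = 3
O(E) = 4 (O(E) = 1*3 + (-4 + 5) = 3 + 1 = 4)
(278236 + w(78))/(472617 + O(-558)) = (278236 + (1/2)*(-547 + 78)/78)/(472617 + 4) = (278236 + (1/2)*(1/78)*(-469))/472621 = (278236 - 469/156)*(1/472621) = (43404347/156)*(1/472621) = 43404347/73728876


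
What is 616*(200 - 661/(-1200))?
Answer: 18530897/150 ≈ 1.2354e+5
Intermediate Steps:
616*(200 - 661/(-1200)) = 616*(200 - 661*(-1/1200)) = 616*(200 + 661/1200) = 616*(240661/1200) = 18530897/150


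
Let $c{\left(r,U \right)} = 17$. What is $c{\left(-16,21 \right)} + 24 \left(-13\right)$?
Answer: $-295$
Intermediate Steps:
$c{\left(-16,21 \right)} + 24 \left(-13\right) = 17 + 24 \left(-13\right) = 17 - 312 = -295$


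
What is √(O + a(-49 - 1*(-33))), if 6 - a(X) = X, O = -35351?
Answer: 7*I*√721 ≈ 187.96*I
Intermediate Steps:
a(X) = 6 - X
√(O + a(-49 - 1*(-33))) = √(-35351 + (6 - (-49 - 1*(-33)))) = √(-35351 + (6 - (-49 + 33))) = √(-35351 + (6 - 1*(-16))) = √(-35351 + (6 + 16)) = √(-35351 + 22) = √(-35329) = 7*I*√721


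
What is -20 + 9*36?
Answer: 304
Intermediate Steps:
-20 + 9*36 = -20 + 324 = 304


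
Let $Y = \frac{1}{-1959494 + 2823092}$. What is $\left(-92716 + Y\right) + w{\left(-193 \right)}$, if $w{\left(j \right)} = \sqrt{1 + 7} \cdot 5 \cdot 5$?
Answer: $- \frac{80069352167}{863598} + 50 \sqrt{2} \approx -92645.0$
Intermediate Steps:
$Y = \frac{1}{863598} \approx 1.1579 \cdot 10^{-6}$
$w{\left(j \right)} = 50 \sqrt{2}$ ($w{\left(j \right)} = \sqrt{8} \cdot 5 \cdot 5 = 2 \sqrt{2} \cdot 5 \cdot 5 = 10 \sqrt{2} \cdot 5 = 50 \sqrt{2}$)
$\left(-92716 + Y\right) + w{\left(-193 \right)} = \left(-92716 + \frac{1}{863598}\right) + 50 \sqrt{2} = - \frac{80069352167}{863598} + 50 \sqrt{2}$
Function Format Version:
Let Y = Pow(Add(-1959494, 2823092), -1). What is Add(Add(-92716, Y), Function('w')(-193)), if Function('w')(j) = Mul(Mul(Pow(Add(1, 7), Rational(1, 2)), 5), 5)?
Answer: Add(Rational(-80069352167, 863598), Mul(50, Pow(2, Rational(1, 2)))) ≈ -92645.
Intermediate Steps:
Y = Rational(1, 863598) (Y = Pow(863598, -1) = Rational(1, 863598) ≈ 1.1579e-6)
Function('w')(j) = Mul(50, Pow(2, Rational(1, 2))) (Function('w')(j) = Mul(Mul(Pow(8, Rational(1, 2)), 5), 5) = Mul(Mul(Mul(2, Pow(2, Rational(1, 2))), 5), 5) = Mul(Mul(10, Pow(2, Rational(1, 2))), 5) = Mul(50, Pow(2, Rational(1, 2))))
Add(Add(-92716, Y), Function('w')(-193)) = Add(Add(-92716, Rational(1, 863598)), Mul(50, Pow(2, Rational(1, 2)))) = Add(Rational(-80069352167, 863598), Mul(50, Pow(2, Rational(1, 2))))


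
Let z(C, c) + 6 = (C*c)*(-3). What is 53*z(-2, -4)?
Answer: -1590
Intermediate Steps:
z(C, c) = -6 - 3*C*c (z(C, c) = -6 + (C*c)*(-3) = -6 - 3*C*c)
53*z(-2, -4) = 53*(-6 - 3*(-2)*(-4)) = 53*(-6 - 24) = 53*(-30) = -1590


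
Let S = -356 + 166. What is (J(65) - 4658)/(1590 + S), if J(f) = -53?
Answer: -673/200 ≈ -3.3650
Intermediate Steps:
S = -190
(J(65) - 4658)/(1590 + S) = (-53 - 4658)/(1590 - 190) = -4711/1400 = -4711*1/1400 = -673/200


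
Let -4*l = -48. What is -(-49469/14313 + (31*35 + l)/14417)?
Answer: 53653324/15873117 ≈ 3.3801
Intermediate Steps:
l = 12 (l = -1/4*(-48) = 12)
-(-49469/14313 + (31*35 + l)/14417) = -(-49469/14313 + (31*35 + 12)/14417) = -(-49469*1/14313 + (1085 + 12)*(1/14417)) = -(-49469/14313 + 1097*(1/14417)) = -(-49469/14313 + 1097/14417) = -1*(-53653324/15873117) = 53653324/15873117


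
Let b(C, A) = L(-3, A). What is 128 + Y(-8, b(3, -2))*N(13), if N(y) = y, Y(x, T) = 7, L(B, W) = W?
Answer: 219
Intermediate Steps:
b(C, A) = A
128 + Y(-8, b(3, -2))*N(13) = 128 + 7*13 = 128 + 91 = 219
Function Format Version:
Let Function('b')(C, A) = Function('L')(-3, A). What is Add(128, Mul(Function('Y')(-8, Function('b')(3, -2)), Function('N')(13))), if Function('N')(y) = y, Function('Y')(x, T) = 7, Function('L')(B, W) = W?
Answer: 219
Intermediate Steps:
Function('b')(C, A) = A
Add(128, Mul(Function('Y')(-8, Function('b')(3, -2)), Function('N')(13))) = Add(128, Mul(7, 13)) = Add(128, 91) = 219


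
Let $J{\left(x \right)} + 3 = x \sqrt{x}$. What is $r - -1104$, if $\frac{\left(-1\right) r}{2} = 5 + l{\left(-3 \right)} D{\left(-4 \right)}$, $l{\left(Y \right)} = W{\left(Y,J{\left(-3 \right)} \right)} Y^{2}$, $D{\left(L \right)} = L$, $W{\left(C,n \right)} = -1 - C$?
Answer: $1238$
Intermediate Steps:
$J{\left(x \right)} = -3 + x^{\frac{3}{2}}$ ($J{\left(x \right)} = -3 + x \sqrt{x} = -3 + x^{\frac{3}{2}}$)
$l{\left(Y \right)} = Y^{2} \left(-1 - Y\right)$ ($l{\left(Y \right)} = \left(-1 - Y\right) Y^{2} = Y^{2} \left(-1 - Y\right)$)
$r = 134$ ($r = - 2 \left(5 + \left(-3\right)^{2} \left(-1 - -3\right) \left(-4\right)\right) = - 2 \left(5 + 9 \left(-1 + 3\right) \left(-4\right)\right) = - 2 \left(5 + 9 \cdot 2 \left(-4\right)\right) = - 2 \left(5 + 18 \left(-4\right)\right) = - 2 \left(5 - 72\right) = \left(-2\right) \left(-67\right) = 134$)
$r - -1104 = 134 - -1104 = 134 + 1104 = 1238$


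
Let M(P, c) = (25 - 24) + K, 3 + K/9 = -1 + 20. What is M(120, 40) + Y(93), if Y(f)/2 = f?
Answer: 331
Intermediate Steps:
K = 144 (K = -27 + 9*(-1 + 20) = -27 + 9*19 = -27 + 171 = 144)
M(P, c) = 145 (M(P, c) = (25 - 24) + 144 = 1 + 144 = 145)
Y(f) = 2*f
M(120, 40) + Y(93) = 145 + 2*93 = 145 + 186 = 331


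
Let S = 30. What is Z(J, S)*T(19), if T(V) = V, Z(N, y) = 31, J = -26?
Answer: 589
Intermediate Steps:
Z(J, S)*T(19) = 31*19 = 589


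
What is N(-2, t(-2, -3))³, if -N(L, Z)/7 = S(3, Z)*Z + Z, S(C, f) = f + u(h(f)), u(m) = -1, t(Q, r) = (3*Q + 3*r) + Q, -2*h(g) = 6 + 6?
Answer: -8279186167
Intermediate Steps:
h(g) = -6 (h(g) = -(6 + 6)/2 = -½*12 = -6)
t(Q, r) = 3*r + 4*Q
S(C, f) = -1 + f (S(C, f) = f - 1 = -1 + f)
N(L, Z) = -7*Z - 7*Z*(-1 + Z) (N(L, Z) = -7*((-1 + Z)*Z + Z) = -7*(Z*(-1 + Z) + Z) = -7*(Z + Z*(-1 + Z)) = -7*Z - 7*Z*(-1 + Z))
N(-2, t(-2, -3))³ = (-7*(3*(-3) + 4*(-2))²)³ = (-7*(-9 - 8)²)³ = (-7*(-17)²)³ = (-7*289)³ = (-2023)³ = -8279186167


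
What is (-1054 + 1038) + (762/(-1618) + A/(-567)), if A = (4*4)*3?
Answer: -2531369/152901 ≈ -16.556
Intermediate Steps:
A = 48 (A = 16*3 = 48)
(-1054 + 1038) + (762/(-1618) + A/(-567)) = (-1054 + 1038) + (762/(-1618) + 48/(-567)) = -16 + (762*(-1/1618) + 48*(-1/567)) = -16 + (-381/809 - 16/189) = -16 - 84953/152901 = -2531369/152901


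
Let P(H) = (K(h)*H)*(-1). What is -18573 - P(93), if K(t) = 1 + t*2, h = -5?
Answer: -19410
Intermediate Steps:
K(t) = 1 + 2*t
P(H) = 9*H (P(H) = ((1 + 2*(-5))*H)*(-1) = ((1 - 10)*H)*(-1) = -9*H*(-1) = 9*H)
-18573 - P(93) = -18573 - 9*93 = -18573 - 1*837 = -18573 - 837 = -19410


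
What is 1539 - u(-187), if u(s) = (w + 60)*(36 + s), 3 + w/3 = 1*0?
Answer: 9240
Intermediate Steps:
w = -9 (w = -9 + 3*(1*0) = -9 + 3*0 = -9 + 0 = -9)
u(s) = 1836 + 51*s (u(s) = (-9 + 60)*(36 + s) = 51*(36 + s) = 1836 + 51*s)
1539 - u(-187) = 1539 - (1836 + 51*(-187)) = 1539 - (1836 - 9537) = 1539 - 1*(-7701) = 1539 + 7701 = 9240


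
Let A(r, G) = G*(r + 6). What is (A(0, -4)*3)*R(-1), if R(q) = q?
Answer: 72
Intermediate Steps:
A(r, G) = G*(6 + r)
(A(0, -4)*3)*R(-1) = (-4*(6 + 0)*3)*(-1) = (-4*6*3)*(-1) = -24*3*(-1) = -72*(-1) = 72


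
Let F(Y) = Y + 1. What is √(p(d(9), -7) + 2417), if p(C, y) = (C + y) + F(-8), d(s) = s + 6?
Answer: √2418 ≈ 49.173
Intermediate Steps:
F(Y) = 1 + Y
d(s) = 6 + s
p(C, y) = -7 + C + y (p(C, y) = (C + y) + (1 - 8) = (C + y) - 7 = -7 + C + y)
√(p(d(9), -7) + 2417) = √((-7 + (6 + 9) - 7) + 2417) = √((-7 + 15 - 7) + 2417) = √(1 + 2417) = √2418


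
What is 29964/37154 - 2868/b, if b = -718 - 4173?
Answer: 126555798/90860107 ≈ 1.3929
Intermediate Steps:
b = -4891
29964/37154 - 2868/b = 29964/37154 - 2868/(-4891) = 29964*(1/37154) - 2868*(-1/4891) = 14982/18577 + 2868/4891 = 126555798/90860107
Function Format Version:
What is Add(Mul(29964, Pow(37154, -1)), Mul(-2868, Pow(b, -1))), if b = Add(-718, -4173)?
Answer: Rational(126555798, 90860107) ≈ 1.3929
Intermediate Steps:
b = -4891
Add(Mul(29964, Pow(37154, -1)), Mul(-2868, Pow(b, -1))) = Add(Mul(29964, Pow(37154, -1)), Mul(-2868, Pow(-4891, -1))) = Add(Mul(29964, Rational(1, 37154)), Mul(-2868, Rational(-1, 4891))) = Add(Rational(14982, 18577), Rational(2868, 4891)) = Rational(126555798, 90860107)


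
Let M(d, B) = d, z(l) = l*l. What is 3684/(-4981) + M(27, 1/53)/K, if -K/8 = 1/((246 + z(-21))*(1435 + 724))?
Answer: -199475585943/39848 ≈ -5.0059e+6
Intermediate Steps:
z(l) = l**2
K = -8/1483233 (K = -8*1/((246 + (-21)**2)*(1435 + 724)) = -8*1/(2159*(246 + 441)) = -8/(687*2159) = -8/1483233 ≈ -5.3936e-6)
3684/(-4981) + M(27, 1/53)/K = 3684/(-4981) + 27/(-8/1483233) = 3684*(-1/4981) + 27*(-1483233/8) = -3684/4981 - 40047291/8 = -199475585943/39848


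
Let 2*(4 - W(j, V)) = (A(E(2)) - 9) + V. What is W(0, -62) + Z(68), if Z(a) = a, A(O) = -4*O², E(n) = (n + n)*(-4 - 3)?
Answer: 3351/2 ≈ 1675.5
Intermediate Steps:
E(n) = -14*n (E(n) = (2*n)*(-7) = -14*n)
W(j, V) = 3153/2 - V/2 (W(j, V) = 4 - ((-4*(-14*2)² - 9) + V)/2 = 4 - ((-4*(-28)² - 9) + V)/2 = 4 - ((-4*784 - 9) + V)/2 = 4 - ((-3136 - 9) + V)/2 = 4 - (-3145 + V)/2 = 4 + (3145/2 - V/2) = 3153/2 - V/2)
W(0, -62) + Z(68) = (3153/2 - ½*(-62)) + 68 = (3153/2 + 31) + 68 = 3215/2 + 68 = 3351/2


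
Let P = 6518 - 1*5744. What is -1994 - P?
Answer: -2768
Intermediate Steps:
P = 774 (P = 6518 - 5744 = 774)
-1994 - P = -1994 - 1*774 = -1994 - 774 = -2768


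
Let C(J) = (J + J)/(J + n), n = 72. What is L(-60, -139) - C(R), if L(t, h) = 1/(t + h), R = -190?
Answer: -37869/11741 ≈ -3.2254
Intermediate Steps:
L(t, h) = 1/(h + t)
C(J) = 2*J/(72 + J) (C(J) = (J + J)/(J + 72) = (2*J)/(72 + J) = 2*J/(72 + J))
L(-60, -139) - C(R) = 1/(-139 - 60) - 2*(-190)/(72 - 190) = 1/(-199) - 2*(-190)/(-118) = -1/199 - 2*(-190)*(-1)/118 = -1/199 - 1*190/59 = -1/199 - 190/59 = -37869/11741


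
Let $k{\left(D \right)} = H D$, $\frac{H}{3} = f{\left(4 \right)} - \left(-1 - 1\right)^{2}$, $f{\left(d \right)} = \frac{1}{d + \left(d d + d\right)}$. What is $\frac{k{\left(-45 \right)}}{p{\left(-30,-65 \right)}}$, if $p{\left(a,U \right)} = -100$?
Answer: $- \frac{171}{32} \approx -5.3438$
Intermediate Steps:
$f{\left(d \right)} = \frac{1}{d^{2} + 2 d}$ ($f{\left(d \right)} = \frac{1}{d + \left(d^{2} + d\right)} = \frac{1}{d + \left(d + d^{2}\right)} = \frac{1}{d^{2} + 2 d}$)
$H = - \frac{95}{8}$ ($H = 3 \left(\frac{1}{4 \left(2 + 4\right)} - \left(-1 - 1\right)^{2}\right) = 3 \left(\frac{1}{4 \cdot 6} - \left(-2\right)^{2}\right) = 3 \left(\frac{1}{4} \cdot \frac{1}{6} - 4\right) = 3 \left(\frac{1}{24} - 4\right) = 3 \left(- \frac{95}{24}\right) = - \frac{95}{8} \approx -11.875$)
$k{\left(D \right)} = - \frac{95 D}{8}$
$\frac{k{\left(-45 \right)}}{p{\left(-30,-65 \right)}} = \frac{\left(- \frac{95}{8}\right) \left(-45\right)}{-100} = \frac{4275}{8} \left(- \frac{1}{100}\right) = - \frac{171}{32}$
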